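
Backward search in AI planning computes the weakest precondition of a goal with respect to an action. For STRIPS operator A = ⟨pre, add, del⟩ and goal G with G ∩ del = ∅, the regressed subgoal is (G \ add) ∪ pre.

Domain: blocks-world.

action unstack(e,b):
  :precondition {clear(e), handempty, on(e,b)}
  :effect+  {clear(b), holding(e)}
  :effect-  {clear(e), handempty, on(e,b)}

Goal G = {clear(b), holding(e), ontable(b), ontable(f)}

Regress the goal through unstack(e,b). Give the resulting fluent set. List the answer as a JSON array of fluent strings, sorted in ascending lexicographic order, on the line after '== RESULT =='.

Regress:
  G ∩ del = {}  (empty — regression defined)
  G \ add = {clear(b), holding(e), ontable(b), ontable(f)} \ {clear(b), holding(e)} = {ontable(b), ontable(f)}
  ∪ pre   = {ontable(b), ontable(f)} ∪ {clear(e), handempty, on(e,b)}
          = {clear(e), handempty, on(e,b), ontable(b), ontable(f)}

== RESULT ==
["clear(e)", "handempty", "on(e,b)", "ontable(b)", "ontable(f)"]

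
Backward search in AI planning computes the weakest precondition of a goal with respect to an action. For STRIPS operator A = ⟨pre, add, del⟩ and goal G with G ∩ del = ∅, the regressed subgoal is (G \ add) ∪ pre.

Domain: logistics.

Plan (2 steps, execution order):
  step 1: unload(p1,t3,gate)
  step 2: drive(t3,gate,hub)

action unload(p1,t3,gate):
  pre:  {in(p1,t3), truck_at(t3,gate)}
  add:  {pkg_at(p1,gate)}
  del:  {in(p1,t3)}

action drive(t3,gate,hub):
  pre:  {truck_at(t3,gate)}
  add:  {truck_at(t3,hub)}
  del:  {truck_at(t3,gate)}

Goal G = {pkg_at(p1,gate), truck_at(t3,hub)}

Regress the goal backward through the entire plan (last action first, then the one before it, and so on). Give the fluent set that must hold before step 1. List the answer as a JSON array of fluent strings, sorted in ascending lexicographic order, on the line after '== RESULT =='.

Regress step by step:
  through step 2 (drive(t3,gate,hub)): drop {truck_at(t3,hub)}, keep {pkg_at(p1,gate)}, require {truck_at(t3,gate)}
    → {pkg_at(p1,gate), truck_at(t3,gate)}
  through step 1 (unload(p1,t3,gate)): drop {pkg_at(p1,gate)}, keep {truck_at(t3,gate)}, require {in(p1,t3), truck_at(t3,gate)}
    → {in(p1,t3), truck_at(t3,gate)}

== RESULT ==
["in(p1,t3)", "truck_at(t3,gate)"]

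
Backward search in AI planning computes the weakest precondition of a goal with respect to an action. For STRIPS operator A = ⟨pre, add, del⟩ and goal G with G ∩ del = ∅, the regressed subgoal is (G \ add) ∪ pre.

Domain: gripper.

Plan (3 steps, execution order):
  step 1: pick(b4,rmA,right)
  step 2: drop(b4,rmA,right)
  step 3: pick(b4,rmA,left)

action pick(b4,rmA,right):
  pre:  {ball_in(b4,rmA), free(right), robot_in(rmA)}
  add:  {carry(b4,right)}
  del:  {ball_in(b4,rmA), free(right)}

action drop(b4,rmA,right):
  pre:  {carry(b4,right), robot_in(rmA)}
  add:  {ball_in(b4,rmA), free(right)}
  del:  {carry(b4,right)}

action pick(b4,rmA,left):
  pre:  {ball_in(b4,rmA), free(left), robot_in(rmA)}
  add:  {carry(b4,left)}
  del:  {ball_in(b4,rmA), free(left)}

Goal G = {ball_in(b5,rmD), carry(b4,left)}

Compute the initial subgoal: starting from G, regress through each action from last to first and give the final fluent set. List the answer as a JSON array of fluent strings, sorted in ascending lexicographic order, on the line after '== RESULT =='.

Work backward from the goal:
  through step 3 (pick(b4,rmA,left)): drop {carry(b4,left)}, keep {ball_in(b5,rmD)}, require {ball_in(b4,rmA), free(left), robot_in(rmA)}
    → {ball_in(b4,rmA), ball_in(b5,rmD), free(left), robot_in(rmA)}
  through step 2 (drop(b4,rmA,right)): drop {ball_in(b4,rmA)}, keep {ball_in(b5,rmD), free(left), robot_in(rmA)}, require {carry(b4,right), robot_in(rmA)}
    → {ball_in(b5,rmD), carry(b4,right), free(left), robot_in(rmA)}
  through step 1 (pick(b4,rmA,right)): drop {carry(b4,right)}, keep {ball_in(b5,rmD), free(left), robot_in(rmA)}, require {ball_in(b4,rmA), free(right), robot_in(rmA)}
    → {ball_in(b4,rmA), ball_in(b5,rmD), free(left), free(right), robot_in(rmA)}

== RESULT ==
["ball_in(b4,rmA)", "ball_in(b5,rmD)", "free(left)", "free(right)", "robot_in(rmA)"]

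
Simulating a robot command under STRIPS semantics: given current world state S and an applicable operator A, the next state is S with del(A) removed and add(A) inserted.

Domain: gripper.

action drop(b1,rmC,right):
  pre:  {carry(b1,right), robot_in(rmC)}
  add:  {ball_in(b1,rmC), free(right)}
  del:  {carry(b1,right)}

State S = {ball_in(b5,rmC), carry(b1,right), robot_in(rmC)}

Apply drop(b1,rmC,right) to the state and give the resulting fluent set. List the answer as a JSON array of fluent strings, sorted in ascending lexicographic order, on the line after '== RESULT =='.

Progress:
  pre ⊆ S: {carry(b1,right), robot_in(rmC)} ⊆ S  — applicable
  S \ del = {ball_in(b5,rmC), robot_in(rmC)}
  ∪ add   = {ball_in(b1,rmC), ball_in(b5,rmC), free(right), robot_in(rmC)}

== RESULT ==
["ball_in(b1,rmC)", "ball_in(b5,rmC)", "free(right)", "robot_in(rmC)"]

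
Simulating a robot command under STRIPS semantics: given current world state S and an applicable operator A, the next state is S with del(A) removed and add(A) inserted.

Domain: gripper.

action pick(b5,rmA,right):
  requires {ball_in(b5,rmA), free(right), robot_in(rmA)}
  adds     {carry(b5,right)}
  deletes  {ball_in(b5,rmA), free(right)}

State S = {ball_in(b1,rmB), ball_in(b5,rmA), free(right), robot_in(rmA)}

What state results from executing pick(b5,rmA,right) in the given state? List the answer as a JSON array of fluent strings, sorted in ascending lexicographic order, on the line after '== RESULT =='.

Progress:
  pre ⊆ S: {ball_in(b5,rmA), free(right), robot_in(rmA)} ⊆ S  — applicable
  S \ del = {ball_in(b1,rmB), robot_in(rmA)}
  ∪ add   = {ball_in(b1,rmB), carry(b5,right), robot_in(rmA)}

== RESULT ==
["ball_in(b1,rmB)", "carry(b5,right)", "robot_in(rmA)"]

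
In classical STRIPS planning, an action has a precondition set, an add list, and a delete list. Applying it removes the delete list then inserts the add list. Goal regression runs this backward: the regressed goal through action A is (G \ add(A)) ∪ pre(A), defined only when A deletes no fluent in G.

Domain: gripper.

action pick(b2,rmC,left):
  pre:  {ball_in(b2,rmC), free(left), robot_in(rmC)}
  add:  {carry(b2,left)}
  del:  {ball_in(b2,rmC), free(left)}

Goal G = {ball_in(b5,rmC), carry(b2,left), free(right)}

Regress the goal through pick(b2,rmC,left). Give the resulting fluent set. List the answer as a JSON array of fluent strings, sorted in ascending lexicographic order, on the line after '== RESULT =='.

Compute (G \ add) ∪ pre:
  G ∩ del = {}  (empty — regression defined)
  G \ add = {ball_in(b5,rmC), carry(b2,left), free(right)} \ {carry(b2,left)} = {ball_in(b5,rmC), free(right)}
  ∪ pre   = {ball_in(b5,rmC), free(right)} ∪ {ball_in(b2,rmC), free(left), robot_in(rmC)}
          = {ball_in(b2,rmC), ball_in(b5,rmC), free(left), free(right), robot_in(rmC)}

== RESULT ==
["ball_in(b2,rmC)", "ball_in(b5,rmC)", "free(left)", "free(right)", "robot_in(rmC)"]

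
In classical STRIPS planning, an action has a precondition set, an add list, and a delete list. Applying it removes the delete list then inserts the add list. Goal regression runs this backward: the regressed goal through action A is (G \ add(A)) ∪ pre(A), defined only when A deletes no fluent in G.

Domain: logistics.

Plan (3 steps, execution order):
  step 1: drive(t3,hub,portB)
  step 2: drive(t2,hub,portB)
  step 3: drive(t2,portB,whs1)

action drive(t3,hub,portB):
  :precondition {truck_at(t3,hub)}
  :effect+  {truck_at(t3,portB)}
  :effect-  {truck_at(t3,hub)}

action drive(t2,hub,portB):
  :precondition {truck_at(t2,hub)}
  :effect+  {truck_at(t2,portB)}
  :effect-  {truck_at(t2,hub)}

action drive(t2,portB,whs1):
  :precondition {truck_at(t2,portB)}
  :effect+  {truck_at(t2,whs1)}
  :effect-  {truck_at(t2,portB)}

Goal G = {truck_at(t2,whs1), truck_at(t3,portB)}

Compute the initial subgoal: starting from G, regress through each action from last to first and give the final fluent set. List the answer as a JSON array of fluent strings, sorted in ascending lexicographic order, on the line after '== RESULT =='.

Regress step by step:
  through step 3 (drive(t2,portB,whs1)): drop {truck_at(t2,whs1)}, keep {truck_at(t3,portB)}, require {truck_at(t2,portB)}
    → {truck_at(t2,portB), truck_at(t3,portB)}
  through step 2 (drive(t2,hub,portB)): drop {truck_at(t2,portB)}, keep {truck_at(t3,portB)}, require {truck_at(t2,hub)}
    → {truck_at(t2,hub), truck_at(t3,portB)}
  through step 1 (drive(t3,hub,portB)): drop {truck_at(t3,portB)}, keep {truck_at(t2,hub)}, require {truck_at(t3,hub)}
    → {truck_at(t2,hub), truck_at(t3,hub)}

== RESULT ==
["truck_at(t2,hub)", "truck_at(t3,hub)"]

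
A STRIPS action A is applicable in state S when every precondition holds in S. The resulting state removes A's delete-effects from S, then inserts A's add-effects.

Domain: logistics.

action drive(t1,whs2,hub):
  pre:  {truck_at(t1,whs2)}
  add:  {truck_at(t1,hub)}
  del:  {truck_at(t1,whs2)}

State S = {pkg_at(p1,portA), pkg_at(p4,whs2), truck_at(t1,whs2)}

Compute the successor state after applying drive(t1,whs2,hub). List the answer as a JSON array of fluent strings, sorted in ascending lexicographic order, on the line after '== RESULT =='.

Compute (S \ del) ∪ add:
  pre ⊆ S: {truck_at(t1,whs2)} ⊆ S  — applicable
  S \ del = {pkg_at(p1,portA), pkg_at(p4,whs2)}
  ∪ add   = {pkg_at(p1,portA), pkg_at(p4,whs2), truck_at(t1,hub)}

== RESULT ==
["pkg_at(p1,portA)", "pkg_at(p4,whs2)", "truck_at(t1,hub)"]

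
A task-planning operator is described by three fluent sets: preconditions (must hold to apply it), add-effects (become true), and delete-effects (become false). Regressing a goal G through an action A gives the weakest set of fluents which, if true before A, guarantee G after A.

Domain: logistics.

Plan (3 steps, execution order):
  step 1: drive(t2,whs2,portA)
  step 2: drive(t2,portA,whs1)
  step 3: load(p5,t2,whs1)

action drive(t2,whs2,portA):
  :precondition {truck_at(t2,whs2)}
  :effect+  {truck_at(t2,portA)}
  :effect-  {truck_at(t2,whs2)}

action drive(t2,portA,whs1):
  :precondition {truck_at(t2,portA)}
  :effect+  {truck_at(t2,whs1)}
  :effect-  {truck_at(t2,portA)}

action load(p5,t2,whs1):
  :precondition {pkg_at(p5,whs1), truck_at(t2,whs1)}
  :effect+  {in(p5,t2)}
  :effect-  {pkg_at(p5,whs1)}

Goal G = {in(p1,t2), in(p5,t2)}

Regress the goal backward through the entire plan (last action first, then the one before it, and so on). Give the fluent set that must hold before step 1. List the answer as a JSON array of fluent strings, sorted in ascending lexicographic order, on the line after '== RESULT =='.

Regress step by step:
  through step 3 (load(p5,t2,whs1)): drop {in(p5,t2)}, keep {in(p1,t2)}, require {pkg_at(p5,whs1), truck_at(t2,whs1)}
    → {in(p1,t2), pkg_at(p5,whs1), truck_at(t2,whs1)}
  through step 2 (drive(t2,portA,whs1)): drop {truck_at(t2,whs1)}, keep {in(p1,t2), pkg_at(p5,whs1)}, require {truck_at(t2,portA)}
    → {in(p1,t2), pkg_at(p5,whs1), truck_at(t2,portA)}
  through step 1 (drive(t2,whs2,portA)): drop {truck_at(t2,portA)}, keep {in(p1,t2), pkg_at(p5,whs1)}, require {truck_at(t2,whs2)}
    → {in(p1,t2), pkg_at(p5,whs1), truck_at(t2,whs2)}

== RESULT ==
["in(p1,t2)", "pkg_at(p5,whs1)", "truck_at(t2,whs2)"]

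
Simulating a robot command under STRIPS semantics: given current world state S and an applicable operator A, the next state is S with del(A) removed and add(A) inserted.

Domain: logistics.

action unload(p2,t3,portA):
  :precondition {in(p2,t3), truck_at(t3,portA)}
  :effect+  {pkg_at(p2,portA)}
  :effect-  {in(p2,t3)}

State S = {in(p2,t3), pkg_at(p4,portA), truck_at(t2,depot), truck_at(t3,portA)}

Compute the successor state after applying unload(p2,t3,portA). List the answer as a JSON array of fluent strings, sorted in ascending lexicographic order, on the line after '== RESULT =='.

Compute (S \ del) ∪ add:
  pre ⊆ S: {in(p2,t3), truck_at(t3,portA)} ⊆ S  — applicable
  S \ del = {pkg_at(p4,portA), truck_at(t2,depot), truck_at(t3,portA)}
  ∪ add   = {pkg_at(p2,portA), pkg_at(p4,portA), truck_at(t2,depot), truck_at(t3,portA)}

== RESULT ==
["pkg_at(p2,portA)", "pkg_at(p4,portA)", "truck_at(t2,depot)", "truck_at(t3,portA)"]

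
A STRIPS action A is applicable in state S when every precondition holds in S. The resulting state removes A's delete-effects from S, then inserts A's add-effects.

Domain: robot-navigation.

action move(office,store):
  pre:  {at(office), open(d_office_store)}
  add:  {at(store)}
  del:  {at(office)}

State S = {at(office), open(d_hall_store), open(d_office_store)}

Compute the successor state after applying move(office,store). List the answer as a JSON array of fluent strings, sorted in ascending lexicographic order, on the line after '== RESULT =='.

Progress:
  pre ⊆ S: {at(office), open(d_office_store)} ⊆ S  — applicable
  S \ del = {open(d_hall_store), open(d_office_store)}
  ∪ add   = {at(store), open(d_hall_store), open(d_office_store)}

== RESULT ==
["at(store)", "open(d_hall_store)", "open(d_office_store)"]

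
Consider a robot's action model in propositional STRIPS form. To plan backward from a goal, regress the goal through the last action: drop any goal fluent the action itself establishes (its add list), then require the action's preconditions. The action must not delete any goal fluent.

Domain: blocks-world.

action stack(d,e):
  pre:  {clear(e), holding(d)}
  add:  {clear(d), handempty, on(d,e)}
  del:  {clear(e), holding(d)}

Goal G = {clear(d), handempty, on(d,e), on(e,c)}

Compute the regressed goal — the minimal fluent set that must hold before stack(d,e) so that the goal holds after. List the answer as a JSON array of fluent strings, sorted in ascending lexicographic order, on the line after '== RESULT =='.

Compute (G \ add) ∪ pre:
  G ∩ del = {}  (empty — regression defined)
  G \ add = {clear(d), handempty, on(d,e), on(e,c)} \ {clear(d), handempty, on(d,e)} = {on(e,c)}
  ∪ pre   = {on(e,c)} ∪ {clear(e), holding(d)}
          = {clear(e), holding(d), on(e,c)}

== RESULT ==
["clear(e)", "holding(d)", "on(e,c)"]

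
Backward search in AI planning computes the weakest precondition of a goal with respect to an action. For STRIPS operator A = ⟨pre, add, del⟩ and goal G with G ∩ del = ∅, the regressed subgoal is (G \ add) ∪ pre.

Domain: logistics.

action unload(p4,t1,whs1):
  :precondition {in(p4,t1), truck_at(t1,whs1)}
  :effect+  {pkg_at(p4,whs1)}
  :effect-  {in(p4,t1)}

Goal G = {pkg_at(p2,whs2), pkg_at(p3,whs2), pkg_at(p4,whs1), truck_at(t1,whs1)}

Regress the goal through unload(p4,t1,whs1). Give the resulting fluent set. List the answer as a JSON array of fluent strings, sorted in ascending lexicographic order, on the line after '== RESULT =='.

Regress:
  G ∩ del = {}  (empty — regression defined)
  G \ add = {pkg_at(p2,whs2), pkg_at(p3,whs2), pkg_at(p4,whs1), truck_at(t1,whs1)} \ {pkg_at(p4,whs1)} = {pkg_at(p2,whs2), pkg_at(p3,whs2), truck_at(t1,whs1)}
  ∪ pre   = {pkg_at(p2,whs2), pkg_at(p3,whs2), truck_at(t1,whs1)} ∪ {in(p4,t1), truck_at(t1,whs1)}
          = {in(p4,t1), pkg_at(p2,whs2), pkg_at(p3,whs2), truck_at(t1,whs1)}

== RESULT ==
["in(p4,t1)", "pkg_at(p2,whs2)", "pkg_at(p3,whs2)", "truck_at(t1,whs1)"]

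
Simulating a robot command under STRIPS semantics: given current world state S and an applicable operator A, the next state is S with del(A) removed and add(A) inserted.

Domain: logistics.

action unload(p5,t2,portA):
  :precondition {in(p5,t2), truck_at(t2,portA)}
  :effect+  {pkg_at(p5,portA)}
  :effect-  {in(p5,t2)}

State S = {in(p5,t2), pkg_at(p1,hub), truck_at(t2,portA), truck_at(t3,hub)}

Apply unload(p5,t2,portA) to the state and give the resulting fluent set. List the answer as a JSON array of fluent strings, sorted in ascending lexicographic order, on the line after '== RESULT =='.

Compute (S \ del) ∪ add:
  pre ⊆ S: {in(p5,t2), truck_at(t2,portA)} ⊆ S  — applicable
  S \ del = {pkg_at(p1,hub), truck_at(t2,portA), truck_at(t3,hub)}
  ∪ add   = {pkg_at(p1,hub), pkg_at(p5,portA), truck_at(t2,portA), truck_at(t3,hub)}

== RESULT ==
["pkg_at(p1,hub)", "pkg_at(p5,portA)", "truck_at(t2,portA)", "truck_at(t3,hub)"]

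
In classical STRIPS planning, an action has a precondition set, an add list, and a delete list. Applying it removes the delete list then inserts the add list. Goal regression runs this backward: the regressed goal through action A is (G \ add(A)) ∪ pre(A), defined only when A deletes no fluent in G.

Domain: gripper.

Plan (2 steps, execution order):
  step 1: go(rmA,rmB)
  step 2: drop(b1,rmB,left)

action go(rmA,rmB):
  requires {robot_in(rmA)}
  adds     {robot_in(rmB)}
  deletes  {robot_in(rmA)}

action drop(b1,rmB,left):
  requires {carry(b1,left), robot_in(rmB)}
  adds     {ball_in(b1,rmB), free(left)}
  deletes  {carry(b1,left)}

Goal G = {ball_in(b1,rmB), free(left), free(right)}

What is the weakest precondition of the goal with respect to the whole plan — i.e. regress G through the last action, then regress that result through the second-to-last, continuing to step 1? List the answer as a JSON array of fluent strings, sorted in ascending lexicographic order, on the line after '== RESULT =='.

Regress step by step:
  through step 2 (drop(b1,rmB,left)): drop {ball_in(b1,rmB), free(left)}, keep {free(right)}, require {carry(b1,left), robot_in(rmB)}
    → {carry(b1,left), free(right), robot_in(rmB)}
  through step 1 (go(rmA,rmB)): drop {robot_in(rmB)}, keep {carry(b1,left), free(right)}, require {robot_in(rmA)}
    → {carry(b1,left), free(right), robot_in(rmA)}

== RESULT ==
["carry(b1,left)", "free(right)", "robot_in(rmA)"]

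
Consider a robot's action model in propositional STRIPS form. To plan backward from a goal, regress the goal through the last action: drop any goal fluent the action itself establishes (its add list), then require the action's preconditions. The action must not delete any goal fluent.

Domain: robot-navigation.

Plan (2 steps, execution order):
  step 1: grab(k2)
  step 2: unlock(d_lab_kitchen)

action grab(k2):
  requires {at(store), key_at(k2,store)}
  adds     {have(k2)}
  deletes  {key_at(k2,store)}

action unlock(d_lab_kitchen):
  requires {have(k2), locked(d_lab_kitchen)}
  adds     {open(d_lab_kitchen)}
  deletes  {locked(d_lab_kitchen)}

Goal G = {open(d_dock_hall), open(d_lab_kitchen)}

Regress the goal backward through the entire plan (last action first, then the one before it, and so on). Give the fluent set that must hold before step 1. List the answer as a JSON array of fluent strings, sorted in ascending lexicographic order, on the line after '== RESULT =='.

Work backward from the goal:
  through step 2 (unlock(d_lab_kitchen)): drop {open(d_lab_kitchen)}, keep {open(d_dock_hall)}, require {have(k2), locked(d_lab_kitchen)}
    → {have(k2), locked(d_lab_kitchen), open(d_dock_hall)}
  through step 1 (grab(k2)): drop {have(k2)}, keep {locked(d_lab_kitchen), open(d_dock_hall)}, require {at(store), key_at(k2,store)}
    → {at(store), key_at(k2,store), locked(d_lab_kitchen), open(d_dock_hall)}

== RESULT ==
["at(store)", "key_at(k2,store)", "locked(d_lab_kitchen)", "open(d_dock_hall)"]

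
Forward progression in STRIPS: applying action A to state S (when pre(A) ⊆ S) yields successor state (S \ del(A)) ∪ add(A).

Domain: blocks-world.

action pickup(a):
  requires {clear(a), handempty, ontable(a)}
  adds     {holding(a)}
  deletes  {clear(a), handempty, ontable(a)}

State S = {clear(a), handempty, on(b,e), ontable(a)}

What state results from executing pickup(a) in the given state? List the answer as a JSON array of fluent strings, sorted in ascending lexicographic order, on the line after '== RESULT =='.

Progress:
  pre ⊆ S: {clear(a), handempty, ontable(a)} ⊆ S  — applicable
  S \ del = {on(b,e)}
  ∪ add   = {holding(a), on(b,e)}

== RESULT ==
["holding(a)", "on(b,e)"]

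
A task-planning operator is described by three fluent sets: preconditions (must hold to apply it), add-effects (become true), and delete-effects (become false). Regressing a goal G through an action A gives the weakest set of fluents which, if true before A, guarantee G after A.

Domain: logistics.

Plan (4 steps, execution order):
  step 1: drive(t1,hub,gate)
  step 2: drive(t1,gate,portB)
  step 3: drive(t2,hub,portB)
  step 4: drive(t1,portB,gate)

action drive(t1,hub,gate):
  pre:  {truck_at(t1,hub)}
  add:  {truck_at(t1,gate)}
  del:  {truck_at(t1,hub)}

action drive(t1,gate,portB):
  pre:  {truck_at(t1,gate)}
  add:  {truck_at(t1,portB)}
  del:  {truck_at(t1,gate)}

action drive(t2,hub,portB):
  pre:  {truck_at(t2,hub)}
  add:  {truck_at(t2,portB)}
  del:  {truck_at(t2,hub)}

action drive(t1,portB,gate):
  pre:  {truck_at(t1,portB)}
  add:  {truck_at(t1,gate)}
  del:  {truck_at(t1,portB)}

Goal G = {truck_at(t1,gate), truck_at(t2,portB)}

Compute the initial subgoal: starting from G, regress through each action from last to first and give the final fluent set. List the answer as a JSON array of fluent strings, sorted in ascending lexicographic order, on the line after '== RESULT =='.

Work backward from the goal:
  through step 4 (drive(t1,portB,gate)): drop {truck_at(t1,gate)}, keep {truck_at(t2,portB)}, require {truck_at(t1,portB)}
    → {truck_at(t1,portB), truck_at(t2,portB)}
  through step 3 (drive(t2,hub,portB)): drop {truck_at(t2,portB)}, keep {truck_at(t1,portB)}, require {truck_at(t2,hub)}
    → {truck_at(t1,portB), truck_at(t2,hub)}
  through step 2 (drive(t1,gate,portB)): drop {truck_at(t1,portB)}, keep {truck_at(t2,hub)}, require {truck_at(t1,gate)}
    → {truck_at(t1,gate), truck_at(t2,hub)}
  through step 1 (drive(t1,hub,gate)): drop {truck_at(t1,gate)}, keep {truck_at(t2,hub)}, require {truck_at(t1,hub)}
    → {truck_at(t1,hub), truck_at(t2,hub)}

== RESULT ==
["truck_at(t1,hub)", "truck_at(t2,hub)"]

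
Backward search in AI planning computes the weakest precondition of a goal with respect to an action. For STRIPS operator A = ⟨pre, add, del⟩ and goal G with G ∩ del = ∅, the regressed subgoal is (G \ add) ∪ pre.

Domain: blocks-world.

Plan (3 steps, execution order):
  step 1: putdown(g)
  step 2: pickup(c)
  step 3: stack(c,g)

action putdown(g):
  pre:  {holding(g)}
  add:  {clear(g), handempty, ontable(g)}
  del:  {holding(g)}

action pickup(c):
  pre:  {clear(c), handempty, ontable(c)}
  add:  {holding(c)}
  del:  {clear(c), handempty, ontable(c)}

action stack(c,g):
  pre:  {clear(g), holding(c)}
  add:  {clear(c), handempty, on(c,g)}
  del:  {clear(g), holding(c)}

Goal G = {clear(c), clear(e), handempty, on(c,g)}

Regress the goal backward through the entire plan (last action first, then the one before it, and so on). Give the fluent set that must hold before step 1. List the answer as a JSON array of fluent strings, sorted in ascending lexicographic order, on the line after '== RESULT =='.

Regress step by step:
  through step 3 (stack(c,g)): drop {clear(c), handempty, on(c,g)}, keep {clear(e)}, require {clear(g), holding(c)}
    → {clear(e), clear(g), holding(c)}
  through step 2 (pickup(c)): drop {holding(c)}, keep {clear(e), clear(g)}, require {clear(c), handempty, ontable(c)}
    → {clear(c), clear(e), clear(g), handempty, ontable(c)}
  through step 1 (putdown(g)): drop {clear(g), handempty}, keep {clear(c), clear(e), ontable(c)}, require {holding(g)}
    → {clear(c), clear(e), holding(g), ontable(c)}

== RESULT ==
["clear(c)", "clear(e)", "holding(g)", "ontable(c)"]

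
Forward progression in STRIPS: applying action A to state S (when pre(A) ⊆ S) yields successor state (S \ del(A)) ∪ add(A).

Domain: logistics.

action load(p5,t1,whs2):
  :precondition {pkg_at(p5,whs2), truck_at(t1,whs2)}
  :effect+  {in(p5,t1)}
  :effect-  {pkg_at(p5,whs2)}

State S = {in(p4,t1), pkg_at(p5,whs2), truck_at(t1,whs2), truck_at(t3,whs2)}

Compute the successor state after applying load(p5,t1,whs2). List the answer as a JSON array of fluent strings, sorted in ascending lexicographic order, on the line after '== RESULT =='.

Progress:
  pre ⊆ S: {pkg_at(p5,whs2), truck_at(t1,whs2)} ⊆ S  — applicable
  S \ del = {in(p4,t1), truck_at(t1,whs2), truck_at(t3,whs2)}
  ∪ add   = {in(p4,t1), in(p5,t1), truck_at(t1,whs2), truck_at(t3,whs2)}

== RESULT ==
["in(p4,t1)", "in(p5,t1)", "truck_at(t1,whs2)", "truck_at(t3,whs2)"]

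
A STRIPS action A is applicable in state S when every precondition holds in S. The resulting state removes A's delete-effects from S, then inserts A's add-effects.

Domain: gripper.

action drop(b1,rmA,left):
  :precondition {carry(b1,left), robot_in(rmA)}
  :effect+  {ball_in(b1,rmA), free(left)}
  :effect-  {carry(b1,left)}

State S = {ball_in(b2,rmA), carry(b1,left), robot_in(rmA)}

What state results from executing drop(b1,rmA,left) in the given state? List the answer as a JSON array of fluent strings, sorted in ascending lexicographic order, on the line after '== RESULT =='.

Progress:
  pre ⊆ S: {carry(b1,left), robot_in(rmA)} ⊆ S  — applicable
  S \ del = {ball_in(b2,rmA), robot_in(rmA)}
  ∪ add   = {ball_in(b1,rmA), ball_in(b2,rmA), free(left), robot_in(rmA)}

== RESULT ==
["ball_in(b1,rmA)", "ball_in(b2,rmA)", "free(left)", "robot_in(rmA)"]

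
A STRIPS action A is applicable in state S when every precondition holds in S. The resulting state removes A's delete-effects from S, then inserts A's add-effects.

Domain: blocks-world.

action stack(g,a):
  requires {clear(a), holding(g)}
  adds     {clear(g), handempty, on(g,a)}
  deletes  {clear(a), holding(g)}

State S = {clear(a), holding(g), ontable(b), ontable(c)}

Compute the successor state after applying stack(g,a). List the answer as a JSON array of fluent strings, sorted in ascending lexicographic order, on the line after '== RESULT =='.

Compute (S \ del) ∪ add:
  pre ⊆ S: {clear(a), holding(g)} ⊆ S  — applicable
  S \ del = {ontable(b), ontable(c)}
  ∪ add   = {clear(g), handempty, on(g,a), ontable(b), ontable(c)}

== RESULT ==
["clear(g)", "handempty", "on(g,a)", "ontable(b)", "ontable(c)"]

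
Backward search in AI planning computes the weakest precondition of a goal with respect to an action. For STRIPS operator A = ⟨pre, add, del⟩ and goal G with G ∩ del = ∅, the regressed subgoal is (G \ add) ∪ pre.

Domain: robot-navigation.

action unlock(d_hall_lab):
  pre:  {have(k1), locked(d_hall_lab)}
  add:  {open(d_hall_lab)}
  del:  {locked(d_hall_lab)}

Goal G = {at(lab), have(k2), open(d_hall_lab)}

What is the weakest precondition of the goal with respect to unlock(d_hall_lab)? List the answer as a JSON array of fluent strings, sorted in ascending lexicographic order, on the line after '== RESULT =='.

Regress:
  G ∩ del = {}  (empty — regression defined)
  G \ add = {at(lab), have(k2), open(d_hall_lab)} \ {open(d_hall_lab)} = {at(lab), have(k2)}
  ∪ pre   = {at(lab), have(k2)} ∪ {have(k1), locked(d_hall_lab)}
          = {at(lab), have(k1), have(k2), locked(d_hall_lab)}

== RESULT ==
["at(lab)", "have(k1)", "have(k2)", "locked(d_hall_lab)"]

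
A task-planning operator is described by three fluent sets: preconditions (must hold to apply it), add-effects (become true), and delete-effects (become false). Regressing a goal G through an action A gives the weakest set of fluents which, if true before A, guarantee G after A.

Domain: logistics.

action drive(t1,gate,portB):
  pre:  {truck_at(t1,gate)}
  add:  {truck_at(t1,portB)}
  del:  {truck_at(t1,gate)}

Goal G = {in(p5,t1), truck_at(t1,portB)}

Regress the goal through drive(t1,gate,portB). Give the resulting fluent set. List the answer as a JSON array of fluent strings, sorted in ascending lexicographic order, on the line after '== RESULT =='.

Regress:
  G ∩ del = {}  (empty — regression defined)
  G \ add = {in(p5,t1), truck_at(t1,portB)} \ {truck_at(t1,portB)} = {in(p5,t1)}
  ∪ pre   = {in(p5,t1)} ∪ {truck_at(t1,gate)}
          = {in(p5,t1), truck_at(t1,gate)}

== RESULT ==
["in(p5,t1)", "truck_at(t1,gate)"]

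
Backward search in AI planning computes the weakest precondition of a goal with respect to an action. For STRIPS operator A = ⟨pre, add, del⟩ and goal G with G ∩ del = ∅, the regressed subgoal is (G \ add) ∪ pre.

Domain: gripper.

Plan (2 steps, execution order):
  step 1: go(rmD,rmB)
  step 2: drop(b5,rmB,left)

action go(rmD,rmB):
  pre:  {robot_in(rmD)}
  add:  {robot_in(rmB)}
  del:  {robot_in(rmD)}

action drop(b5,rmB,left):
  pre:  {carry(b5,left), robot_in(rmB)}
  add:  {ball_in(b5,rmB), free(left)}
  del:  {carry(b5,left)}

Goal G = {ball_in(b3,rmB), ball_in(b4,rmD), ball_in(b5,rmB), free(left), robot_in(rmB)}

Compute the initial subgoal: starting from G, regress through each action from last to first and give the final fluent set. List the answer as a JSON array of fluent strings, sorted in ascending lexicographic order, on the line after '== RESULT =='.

Regress step by step:
  through step 2 (drop(b5,rmB,left)): drop {ball_in(b5,rmB), free(left)}, keep {ball_in(b3,rmB), ball_in(b4,rmD), robot_in(rmB)}, require {carry(b5,left), robot_in(rmB)}
    → {ball_in(b3,rmB), ball_in(b4,rmD), carry(b5,left), robot_in(rmB)}
  through step 1 (go(rmD,rmB)): drop {robot_in(rmB)}, keep {ball_in(b3,rmB), ball_in(b4,rmD), carry(b5,left)}, require {robot_in(rmD)}
    → {ball_in(b3,rmB), ball_in(b4,rmD), carry(b5,left), robot_in(rmD)}

== RESULT ==
["ball_in(b3,rmB)", "ball_in(b4,rmD)", "carry(b5,left)", "robot_in(rmD)"]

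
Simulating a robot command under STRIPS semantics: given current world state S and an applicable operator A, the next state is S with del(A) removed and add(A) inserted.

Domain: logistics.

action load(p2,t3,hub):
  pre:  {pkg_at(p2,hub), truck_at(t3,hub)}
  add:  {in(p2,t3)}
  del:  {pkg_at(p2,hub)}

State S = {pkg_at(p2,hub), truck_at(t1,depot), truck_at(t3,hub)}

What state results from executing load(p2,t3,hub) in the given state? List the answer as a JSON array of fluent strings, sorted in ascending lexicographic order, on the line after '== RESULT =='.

Progress:
  pre ⊆ S: {pkg_at(p2,hub), truck_at(t3,hub)} ⊆ S  — applicable
  S \ del = {truck_at(t1,depot), truck_at(t3,hub)}
  ∪ add   = {in(p2,t3), truck_at(t1,depot), truck_at(t3,hub)}

== RESULT ==
["in(p2,t3)", "truck_at(t1,depot)", "truck_at(t3,hub)"]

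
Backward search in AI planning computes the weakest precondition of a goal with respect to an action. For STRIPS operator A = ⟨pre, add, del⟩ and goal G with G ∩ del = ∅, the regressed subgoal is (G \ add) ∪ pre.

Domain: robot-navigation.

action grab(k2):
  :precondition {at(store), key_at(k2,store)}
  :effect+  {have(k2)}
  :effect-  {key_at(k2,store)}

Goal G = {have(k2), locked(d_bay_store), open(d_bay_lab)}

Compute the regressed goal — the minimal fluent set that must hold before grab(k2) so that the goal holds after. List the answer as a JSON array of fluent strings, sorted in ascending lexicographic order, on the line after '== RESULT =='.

Compute (G \ add) ∪ pre:
  G ∩ del = {}  (empty — regression defined)
  G \ add = {have(k2), locked(d_bay_store), open(d_bay_lab)} \ {have(k2)} = {locked(d_bay_store), open(d_bay_lab)}
  ∪ pre   = {locked(d_bay_store), open(d_bay_lab)} ∪ {at(store), key_at(k2,store)}
          = {at(store), key_at(k2,store), locked(d_bay_store), open(d_bay_lab)}

== RESULT ==
["at(store)", "key_at(k2,store)", "locked(d_bay_store)", "open(d_bay_lab)"]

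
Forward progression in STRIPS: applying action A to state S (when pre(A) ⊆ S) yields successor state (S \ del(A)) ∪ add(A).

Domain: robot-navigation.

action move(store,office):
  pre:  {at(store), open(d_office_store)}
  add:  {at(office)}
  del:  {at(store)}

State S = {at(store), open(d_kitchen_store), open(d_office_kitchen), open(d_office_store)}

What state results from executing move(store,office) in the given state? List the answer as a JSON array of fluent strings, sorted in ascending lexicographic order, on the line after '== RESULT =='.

Progress:
  pre ⊆ S: {at(store), open(d_office_store)} ⊆ S  — applicable
  S \ del = {open(d_kitchen_store), open(d_office_kitchen), open(d_office_store)}
  ∪ add   = {at(office), open(d_kitchen_store), open(d_office_kitchen), open(d_office_store)}

== RESULT ==
["at(office)", "open(d_kitchen_store)", "open(d_office_kitchen)", "open(d_office_store)"]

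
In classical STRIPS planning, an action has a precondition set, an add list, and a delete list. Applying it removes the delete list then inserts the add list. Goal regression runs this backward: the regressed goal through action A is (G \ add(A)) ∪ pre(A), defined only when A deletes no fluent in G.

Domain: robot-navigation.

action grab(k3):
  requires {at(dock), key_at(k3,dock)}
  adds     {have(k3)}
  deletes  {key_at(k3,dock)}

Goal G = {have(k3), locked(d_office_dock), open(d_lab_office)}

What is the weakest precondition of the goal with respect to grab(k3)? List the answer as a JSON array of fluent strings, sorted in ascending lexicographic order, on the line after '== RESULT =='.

Regress:
  G ∩ del = {}  (empty — regression defined)
  G \ add = {have(k3), locked(d_office_dock), open(d_lab_office)} \ {have(k3)} = {locked(d_office_dock), open(d_lab_office)}
  ∪ pre   = {locked(d_office_dock), open(d_lab_office)} ∪ {at(dock), key_at(k3,dock)}
          = {at(dock), key_at(k3,dock), locked(d_office_dock), open(d_lab_office)}

== RESULT ==
["at(dock)", "key_at(k3,dock)", "locked(d_office_dock)", "open(d_lab_office)"]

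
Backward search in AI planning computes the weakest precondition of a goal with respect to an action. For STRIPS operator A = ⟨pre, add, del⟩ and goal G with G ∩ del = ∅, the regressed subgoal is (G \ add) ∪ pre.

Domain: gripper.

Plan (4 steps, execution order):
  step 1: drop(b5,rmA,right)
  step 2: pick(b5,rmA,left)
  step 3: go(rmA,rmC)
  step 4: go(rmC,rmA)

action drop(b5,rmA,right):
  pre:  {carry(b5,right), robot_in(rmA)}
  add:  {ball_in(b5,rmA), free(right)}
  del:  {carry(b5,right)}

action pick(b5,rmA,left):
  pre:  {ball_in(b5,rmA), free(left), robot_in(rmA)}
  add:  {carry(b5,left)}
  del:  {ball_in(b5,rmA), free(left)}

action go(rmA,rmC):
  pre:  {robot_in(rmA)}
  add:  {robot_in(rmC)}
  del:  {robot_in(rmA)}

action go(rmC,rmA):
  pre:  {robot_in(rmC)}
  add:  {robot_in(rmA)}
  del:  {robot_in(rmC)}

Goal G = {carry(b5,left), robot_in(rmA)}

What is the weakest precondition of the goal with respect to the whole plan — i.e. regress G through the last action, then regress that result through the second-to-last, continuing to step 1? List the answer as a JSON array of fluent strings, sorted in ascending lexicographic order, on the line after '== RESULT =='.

Regress step by step:
  through step 4 (go(rmC,rmA)): drop {robot_in(rmA)}, keep {carry(b5,left)}, require {robot_in(rmC)}
    → {carry(b5,left), robot_in(rmC)}
  through step 3 (go(rmA,rmC)): drop {robot_in(rmC)}, keep {carry(b5,left)}, require {robot_in(rmA)}
    → {carry(b5,left), robot_in(rmA)}
  through step 2 (pick(b5,rmA,left)): drop {carry(b5,left)}, keep {robot_in(rmA)}, require {ball_in(b5,rmA), free(left), robot_in(rmA)}
    → {ball_in(b5,rmA), free(left), robot_in(rmA)}
  through step 1 (drop(b5,rmA,right)): drop {ball_in(b5,rmA)}, keep {free(left), robot_in(rmA)}, require {carry(b5,right), robot_in(rmA)}
    → {carry(b5,right), free(left), robot_in(rmA)}

== RESULT ==
["carry(b5,right)", "free(left)", "robot_in(rmA)"]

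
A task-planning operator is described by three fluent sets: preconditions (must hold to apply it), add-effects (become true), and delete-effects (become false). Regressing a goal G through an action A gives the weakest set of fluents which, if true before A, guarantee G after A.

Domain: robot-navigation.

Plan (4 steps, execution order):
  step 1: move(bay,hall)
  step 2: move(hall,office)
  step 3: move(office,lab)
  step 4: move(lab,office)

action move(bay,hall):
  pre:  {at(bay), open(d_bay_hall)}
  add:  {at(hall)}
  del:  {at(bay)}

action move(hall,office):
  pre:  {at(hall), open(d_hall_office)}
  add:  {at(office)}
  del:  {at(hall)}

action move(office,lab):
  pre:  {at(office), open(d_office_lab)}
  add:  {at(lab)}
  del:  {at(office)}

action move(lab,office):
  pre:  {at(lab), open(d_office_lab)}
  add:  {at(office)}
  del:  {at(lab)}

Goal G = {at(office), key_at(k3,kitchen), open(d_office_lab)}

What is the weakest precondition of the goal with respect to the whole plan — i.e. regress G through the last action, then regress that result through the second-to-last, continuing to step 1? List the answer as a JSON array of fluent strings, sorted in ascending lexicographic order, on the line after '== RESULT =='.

Regress step by step:
  through step 4 (move(lab,office)): drop {at(office)}, keep {key_at(k3,kitchen), open(d_office_lab)}, require {at(lab), open(d_office_lab)}
    → {at(lab), key_at(k3,kitchen), open(d_office_lab)}
  through step 3 (move(office,lab)): drop {at(lab)}, keep {key_at(k3,kitchen), open(d_office_lab)}, require {at(office), open(d_office_lab)}
    → {at(office), key_at(k3,kitchen), open(d_office_lab)}
  through step 2 (move(hall,office)): drop {at(office)}, keep {key_at(k3,kitchen), open(d_office_lab)}, require {at(hall), open(d_hall_office)}
    → {at(hall), key_at(k3,kitchen), open(d_hall_office), open(d_office_lab)}
  through step 1 (move(bay,hall)): drop {at(hall)}, keep {key_at(k3,kitchen), open(d_hall_office), open(d_office_lab)}, require {at(bay), open(d_bay_hall)}
    → {at(bay), key_at(k3,kitchen), open(d_bay_hall), open(d_hall_office), open(d_office_lab)}

== RESULT ==
["at(bay)", "key_at(k3,kitchen)", "open(d_bay_hall)", "open(d_hall_office)", "open(d_office_lab)"]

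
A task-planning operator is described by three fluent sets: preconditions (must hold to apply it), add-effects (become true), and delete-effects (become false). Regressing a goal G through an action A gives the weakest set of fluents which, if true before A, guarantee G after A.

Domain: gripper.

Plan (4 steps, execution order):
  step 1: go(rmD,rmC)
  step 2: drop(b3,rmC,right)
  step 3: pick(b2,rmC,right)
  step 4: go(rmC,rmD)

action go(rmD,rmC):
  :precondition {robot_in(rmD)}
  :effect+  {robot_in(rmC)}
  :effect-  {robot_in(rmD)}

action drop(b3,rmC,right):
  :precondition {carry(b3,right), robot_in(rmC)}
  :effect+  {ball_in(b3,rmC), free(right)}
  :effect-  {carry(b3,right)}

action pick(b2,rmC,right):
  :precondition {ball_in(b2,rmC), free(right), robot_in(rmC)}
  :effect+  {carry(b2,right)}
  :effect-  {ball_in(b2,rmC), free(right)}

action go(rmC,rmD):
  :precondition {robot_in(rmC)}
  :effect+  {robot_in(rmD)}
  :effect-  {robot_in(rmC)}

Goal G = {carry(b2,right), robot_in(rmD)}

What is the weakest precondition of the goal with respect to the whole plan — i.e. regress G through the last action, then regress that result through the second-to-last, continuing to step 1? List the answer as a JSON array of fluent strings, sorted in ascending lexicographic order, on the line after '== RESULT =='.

Regress step by step:
  through step 4 (go(rmC,rmD)): drop {robot_in(rmD)}, keep {carry(b2,right)}, require {robot_in(rmC)}
    → {carry(b2,right), robot_in(rmC)}
  through step 3 (pick(b2,rmC,right)): drop {carry(b2,right)}, keep {robot_in(rmC)}, require {ball_in(b2,rmC), free(right), robot_in(rmC)}
    → {ball_in(b2,rmC), free(right), robot_in(rmC)}
  through step 2 (drop(b3,rmC,right)): drop {free(right)}, keep {ball_in(b2,rmC), robot_in(rmC)}, require {carry(b3,right), robot_in(rmC)}
    → {ball_in(b2,rmC), carry(b3,right), robot_in(rmC)}
  through step 1 (go(rmD,rmC)): drop {robot_in(rmC)}, keep {ball_in(b2,rmC), carry(b3,right)}, require {robot_in(rmD)}
    → {ball_in(b2,rmC), carry(b3,right), robot_in(rmD)}

== RESULT ==
["ball_in(b2,rmC)", "carry(b3,right)", "robot_in(rmD)"]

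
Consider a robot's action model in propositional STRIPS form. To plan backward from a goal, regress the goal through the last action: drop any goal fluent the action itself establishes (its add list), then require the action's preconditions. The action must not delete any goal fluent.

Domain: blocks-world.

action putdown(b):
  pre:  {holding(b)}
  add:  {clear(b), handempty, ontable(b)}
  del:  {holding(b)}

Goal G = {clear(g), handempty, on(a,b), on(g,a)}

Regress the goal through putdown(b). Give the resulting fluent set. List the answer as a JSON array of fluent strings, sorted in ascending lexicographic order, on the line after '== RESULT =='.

Regress:
  G ∩ del = {}  (empty — regression defined)
  G \ add = {clear(g), handempty, on(a,b), on(g,a)} \ {clear(b), handempty, ontable(b)} = {clear(g), on(a,b), on(g,a)}
  ∪ pre   = {clear(g), on(a,b), on(g,a)} ∪ {holding(b)}
          = {clear(g), holding(b), on(a,b), on(g,a)}

== RESULT ==
["clear(g)", "holding(b)", "on(a,b)", "on(g,a)"]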